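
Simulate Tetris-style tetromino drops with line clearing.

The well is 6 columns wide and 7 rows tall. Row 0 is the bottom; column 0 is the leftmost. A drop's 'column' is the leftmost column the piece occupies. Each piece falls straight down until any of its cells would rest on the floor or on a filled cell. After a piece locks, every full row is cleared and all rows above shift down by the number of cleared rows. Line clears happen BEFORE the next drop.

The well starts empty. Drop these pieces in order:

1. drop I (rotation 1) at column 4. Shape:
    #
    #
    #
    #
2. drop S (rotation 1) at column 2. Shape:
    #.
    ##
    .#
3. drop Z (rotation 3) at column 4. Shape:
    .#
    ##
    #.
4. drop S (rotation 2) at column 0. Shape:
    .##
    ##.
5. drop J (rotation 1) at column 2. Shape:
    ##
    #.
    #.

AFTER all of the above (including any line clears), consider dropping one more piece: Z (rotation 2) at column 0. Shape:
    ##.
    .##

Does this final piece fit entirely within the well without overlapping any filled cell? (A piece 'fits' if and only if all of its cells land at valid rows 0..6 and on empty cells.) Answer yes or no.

Answer: no

Derivation:
Drop 1: I rot1 at col 4 lands with bottom-row=0; cleared 0 line(s) (total 0); column heights now [0 0 0 0 4 0], max=4
Drop 2: S rot1 at col 2 lands with bottom-row=0; cleared 0 line(s) (total 0); column heights now [0 0 3 2 4 0], max=4
Drop 3: Z rot3 at col 4 lands with bottom-row=4; cleared 0 line(s) (total 0); column heights now [0 0 3 2 6 7], max=7
Drop 4: S rot2 at col 0 lands with bottom-row=2; cleared 0 line(s) (total 0); column heights now [3 4 4 2 6 7], max=7
Drop 5: J rot1 at col 2 lands with bottom-row=4; cleared 0 line(s) (total 0); column heights now [3 4 7 7 6 7], max=7
Test piece Z rot2 at col 0 (width 3): heights before test = [3 4 7 7 6 7]; fits = False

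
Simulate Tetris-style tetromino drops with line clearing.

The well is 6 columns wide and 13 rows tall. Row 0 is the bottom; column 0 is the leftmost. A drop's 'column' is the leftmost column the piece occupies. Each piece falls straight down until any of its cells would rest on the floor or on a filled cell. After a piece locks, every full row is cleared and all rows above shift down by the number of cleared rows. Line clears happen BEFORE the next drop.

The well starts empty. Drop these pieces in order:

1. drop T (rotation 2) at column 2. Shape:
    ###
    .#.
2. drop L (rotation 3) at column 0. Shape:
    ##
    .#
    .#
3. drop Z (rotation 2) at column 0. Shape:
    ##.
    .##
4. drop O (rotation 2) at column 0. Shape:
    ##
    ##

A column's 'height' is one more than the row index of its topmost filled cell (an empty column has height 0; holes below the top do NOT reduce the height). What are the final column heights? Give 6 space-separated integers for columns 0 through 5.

Drop 1: T rot2 at col 2 lands with bottom-row=0; cleared 0 line(s) (total 0); column heights now [0 0 2 2 2 0], max=2
Drop 2: L rot3 at col 0 lands with bottom-row=0; cleared 0 line(s) (total 0); column heights now [3 3 2 2 2 0], max=3
Drop 3: Z rot2 at col 0 lands with bottom-row=3; cleared 0 line(s) (total 0); column heights now [5 5 4 2 2 0], max=5
Drop 4: O rot2 at col 0 lands with bottom-row=5; cleared 0 line(s) (total 0); column heights now [7 7 4 2 2 0], max=7

Answer: 7 7 4 2 2 0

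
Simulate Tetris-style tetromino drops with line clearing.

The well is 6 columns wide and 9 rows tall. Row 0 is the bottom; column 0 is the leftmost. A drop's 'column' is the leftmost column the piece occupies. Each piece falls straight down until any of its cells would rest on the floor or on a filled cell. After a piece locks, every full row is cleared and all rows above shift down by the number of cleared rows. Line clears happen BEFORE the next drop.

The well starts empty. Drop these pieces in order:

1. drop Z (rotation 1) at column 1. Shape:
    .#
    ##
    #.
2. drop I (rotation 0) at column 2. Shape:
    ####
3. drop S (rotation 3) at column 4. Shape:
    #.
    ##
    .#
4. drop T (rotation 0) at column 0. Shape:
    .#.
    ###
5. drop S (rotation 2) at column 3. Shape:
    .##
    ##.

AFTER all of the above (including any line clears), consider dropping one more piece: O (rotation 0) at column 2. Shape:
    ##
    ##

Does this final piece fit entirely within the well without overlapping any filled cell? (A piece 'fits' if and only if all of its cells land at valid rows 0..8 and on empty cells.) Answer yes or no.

Drop 1: Z rot1 at col 1 lands with bottom-row=0; cleared 0 line(s) (total 0); column heights now [0 2 3 0 0 0], max=3
Drop 2: I rot0 at col 2 lands with bottom-row=3; cleared 0 line(s) (total 0); column heights now [0 2 4 4 4 4], max=4
Drop 3: S rot3 at col 4 lands with bottom-row=4; cleared 0 line(s) (total 0); column heights now [0 2 4 4 7 6], max=7
Drop 4: T rot0 at col 0 lands with bottom-row=4; cleared 0 line(s) (total 0); column heights now [5 6 5 4 7 6], max=7
Drop 5: S rot2 at col 3 lands with bottom-row=7; cleared 0 line(s) (total 0); column heights now [5 6 5 8 9 9], max=9
Test piece O rot0 at col 2 (width 2): heights before test = [5 6 5 8 9 9]; fits = False

Answer: no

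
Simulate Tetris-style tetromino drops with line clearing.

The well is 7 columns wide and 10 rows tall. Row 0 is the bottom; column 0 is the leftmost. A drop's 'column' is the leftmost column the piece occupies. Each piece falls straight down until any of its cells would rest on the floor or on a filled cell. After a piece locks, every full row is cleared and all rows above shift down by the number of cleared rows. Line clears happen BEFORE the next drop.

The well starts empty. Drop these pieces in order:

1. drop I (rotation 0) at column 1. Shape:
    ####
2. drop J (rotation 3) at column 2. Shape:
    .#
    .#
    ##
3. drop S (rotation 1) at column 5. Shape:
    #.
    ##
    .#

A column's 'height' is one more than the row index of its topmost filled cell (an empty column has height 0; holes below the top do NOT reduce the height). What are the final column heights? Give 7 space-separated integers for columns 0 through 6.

Answer: 0 1 2 4 1 3 2

Derivation:
Drop 1: I rot0 at col 1 lands with bottom-row=0; cleared 0 line(s) (total 0); column heights now [0 1 1 1 1 0 0], max=1
Drop 2: J rot3 at col 2 lands with bottom-row=1; cleared 0 line(s) (total 0); column heights now [0 1 2 4 1 0 0], max=4
Drop 3: S rot1 at col 5 lands with bottom-row=0; cleared 0 line(s) (total 0); column heights now [0 1 2 4 1 3 2], max=4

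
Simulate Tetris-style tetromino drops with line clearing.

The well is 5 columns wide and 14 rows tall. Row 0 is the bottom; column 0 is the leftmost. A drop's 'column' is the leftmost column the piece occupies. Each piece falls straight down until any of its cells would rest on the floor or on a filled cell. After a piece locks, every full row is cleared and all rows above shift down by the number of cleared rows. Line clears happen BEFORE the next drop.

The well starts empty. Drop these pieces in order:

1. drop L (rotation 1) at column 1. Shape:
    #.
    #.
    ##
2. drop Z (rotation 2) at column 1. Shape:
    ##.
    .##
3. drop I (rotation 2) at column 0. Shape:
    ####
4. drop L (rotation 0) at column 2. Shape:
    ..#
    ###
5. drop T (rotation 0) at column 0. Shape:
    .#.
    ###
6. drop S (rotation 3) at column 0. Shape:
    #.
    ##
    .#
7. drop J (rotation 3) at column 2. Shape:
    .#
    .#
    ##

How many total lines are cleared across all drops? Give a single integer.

Answer: 0

Derivation:
Drop 1: L rot1 at col 1 lands with bottom-row=0; cleared 0 line(s) (total 0); column heights now [0 3 1 0 0], max=3
Drop 2: Z rot2 at col 1 lands with bottom-row=2; cleared 0 line(s) (total 0); column heights now [0 4 4 3 0], max=4
Drop 3: I rot2 at col 0 lands with bottom-row=4; cleared 0 line(s) (total 0); column heights now [5 5 5 5 0], max=5
Drop 4: L rot0 at col 2 lands with bottom-row=5; cleared 0 line(s) (total 0); column heights now [5 5 6 6 7], max=7
Drop 5: T rot0 at col 0 lands with bottom-row=6; cleared 0 line(s) (total 0); column heights now [7 8 7 6 7], max=8
Drop 6: S rot3 at col 0 lands with bottom-row=8; cleared 0 line(s) (total 0); column heights now [11 10 7 6 7], max=11
Drop 7: J rot3 at col 2 lands with bottom-row=7; cleared 0 line(s) (total 0); column heights now [11 10 8 10 7], max=11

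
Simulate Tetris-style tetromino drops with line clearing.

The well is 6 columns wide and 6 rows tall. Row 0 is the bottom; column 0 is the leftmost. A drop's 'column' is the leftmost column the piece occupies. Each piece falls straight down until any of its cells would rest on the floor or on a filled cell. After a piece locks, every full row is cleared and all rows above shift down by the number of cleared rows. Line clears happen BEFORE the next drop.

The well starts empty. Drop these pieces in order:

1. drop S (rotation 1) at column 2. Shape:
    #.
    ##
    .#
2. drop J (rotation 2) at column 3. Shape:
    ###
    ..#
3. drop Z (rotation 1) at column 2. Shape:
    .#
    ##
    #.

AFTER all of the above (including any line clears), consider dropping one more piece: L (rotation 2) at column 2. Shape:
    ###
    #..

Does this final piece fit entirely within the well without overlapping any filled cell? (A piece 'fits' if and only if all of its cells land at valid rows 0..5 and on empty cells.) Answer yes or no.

Drop 1: S rot1 at col 2 lands with bottom-row=0; cleared 0 line(s) (total 0); column heights now [0 0 3 2 0 0], max=3
Drop 2: J rot2 at col 3 lands with bottom-row=1; cleared 0 line(s) (total 0); column heights now [0 0 3 3 3 3], max=3
Drop 3: Z rot1 at col 2 lands with bottom-row=3; cleared 0 line(s) (total 0); column heights now [0 0 5 6 3 3], max=6
Test piece L rot2 at col 2 (width 3): heights before test = [0 0 5 6 3 3]; fits = False

Answer: no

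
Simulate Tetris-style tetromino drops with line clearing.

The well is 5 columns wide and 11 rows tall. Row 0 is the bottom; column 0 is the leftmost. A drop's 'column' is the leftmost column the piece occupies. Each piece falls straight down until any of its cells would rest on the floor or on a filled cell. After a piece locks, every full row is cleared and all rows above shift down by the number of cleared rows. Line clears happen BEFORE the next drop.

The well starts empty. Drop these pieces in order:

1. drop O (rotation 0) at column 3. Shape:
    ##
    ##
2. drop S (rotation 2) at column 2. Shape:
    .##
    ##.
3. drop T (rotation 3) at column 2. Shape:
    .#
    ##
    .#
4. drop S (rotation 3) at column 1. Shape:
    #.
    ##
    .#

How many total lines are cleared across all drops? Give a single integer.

Drop 1: O rot0 at col 3 lands with bottom-row=0; cleared 0 line(s) (total 0); column heights now [0 0 0 2 2], max=2
Drop 2: S rot2 at col 2 lands with bottom-row=2; cleared 0 line(s) (total 0); column heights now [0 0 3 4 4], max=4
Drop 3: T rot3 at col 2 lands with bottom-row=4; cleared 0 line(s) (total 0); column heights now [0 0 6 7 4], max=7
Drop 4: S rot3 at col 1 lands with bottom-row=6; cleared 0 line(s) (total 0); column heights now [0 9 8 7 4], max=9

Answer: 0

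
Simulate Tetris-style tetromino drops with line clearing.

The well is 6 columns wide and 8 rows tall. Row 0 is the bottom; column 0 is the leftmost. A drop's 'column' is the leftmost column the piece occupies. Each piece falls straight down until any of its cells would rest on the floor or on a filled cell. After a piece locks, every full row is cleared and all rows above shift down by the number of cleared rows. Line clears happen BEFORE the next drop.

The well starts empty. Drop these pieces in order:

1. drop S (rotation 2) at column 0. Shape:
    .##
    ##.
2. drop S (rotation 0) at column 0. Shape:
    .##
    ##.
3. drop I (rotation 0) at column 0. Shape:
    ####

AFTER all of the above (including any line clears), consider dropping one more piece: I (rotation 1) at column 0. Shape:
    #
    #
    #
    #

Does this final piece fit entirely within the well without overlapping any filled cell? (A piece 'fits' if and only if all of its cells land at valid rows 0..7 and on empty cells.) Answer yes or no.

Answer: no

Derivation:
Drop 1: S rot2 at col 0 lands with bottom-row=0; cleared 0 line(s) (total 0); column heights now [1 2 2 0 0 0], max=2
Drop 2: S rot0 at col 0 lands with bottom-row=2; cleared 0 line(s) (total 0); column heights now [3 4 4 0 0 0], max=4
Drop 3: I rot0 at col 0 lands with bottom-row=4; cleared 0 line(s) (total 0); column heights now [5 5 5 5 0 0], max=5
Test piece I rot1 at col 0 (width 1): heights before test = [5 5 5 5 0 0]; fits = False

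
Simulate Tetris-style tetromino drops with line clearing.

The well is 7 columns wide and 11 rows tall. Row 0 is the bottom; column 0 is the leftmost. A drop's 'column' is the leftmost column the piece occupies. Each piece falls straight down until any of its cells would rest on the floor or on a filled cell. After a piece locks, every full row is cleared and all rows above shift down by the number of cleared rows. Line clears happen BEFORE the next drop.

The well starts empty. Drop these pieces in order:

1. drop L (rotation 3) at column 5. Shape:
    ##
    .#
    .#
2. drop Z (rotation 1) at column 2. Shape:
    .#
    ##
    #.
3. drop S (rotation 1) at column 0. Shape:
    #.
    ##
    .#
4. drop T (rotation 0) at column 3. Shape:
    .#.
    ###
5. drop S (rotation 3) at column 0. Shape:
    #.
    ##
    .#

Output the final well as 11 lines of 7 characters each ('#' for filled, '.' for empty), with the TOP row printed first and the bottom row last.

Answer: .......
.......
.......
.......
.......
.......
#...#..
##.###.
##.#.##
####..#
.##...#

Derivation:
Drop 1: L rot3 at col 5 lands with bottom-row=0; cleared 0 line(s) (total 0); column heights now [0 0 0 0 0 3 3], max=3
Drop 2: Z rot1 at col 2 lands with bottom-row=0; cleared 0 line(s) (total 0); column heights now [0 0 2 3 0 3 3], max=3
Drop 3: S rot1 at col 0 lands with bottom-row=0; cleared 0 line(s) (total 0); column heights now [3 2 2 3 0 3 3], max=3
Drop 4: T rot0 at col 3 lands with bottom-row=3; cleared 0 line(s) (total 0); column heights now [3 2 2 4 5 4 3], max=5
Drop 5: S rot3 at col 0 lands with bottom-row=2; cleared 0 line(s) (total 0); column heights now [5 4 2 4 5 4 3], max=5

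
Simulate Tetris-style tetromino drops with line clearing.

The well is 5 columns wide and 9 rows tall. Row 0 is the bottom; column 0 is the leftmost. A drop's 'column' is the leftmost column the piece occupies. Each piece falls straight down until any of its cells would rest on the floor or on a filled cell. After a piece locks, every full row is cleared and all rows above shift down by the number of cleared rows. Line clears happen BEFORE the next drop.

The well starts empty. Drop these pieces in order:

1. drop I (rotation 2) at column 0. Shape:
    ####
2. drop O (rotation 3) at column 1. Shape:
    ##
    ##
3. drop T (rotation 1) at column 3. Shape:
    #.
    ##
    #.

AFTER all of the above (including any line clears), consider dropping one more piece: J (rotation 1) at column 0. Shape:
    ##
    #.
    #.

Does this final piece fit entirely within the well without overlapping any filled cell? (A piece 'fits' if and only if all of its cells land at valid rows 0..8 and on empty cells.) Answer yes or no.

Answer: yes

Derivation:
Drop 1: I rot2 at col 0 lands with bottom-row=0; cleared 0 line(s) (total 0); column heights now [1 1 1 1 0], max=1
Drop 2: O rot3 at col 1 lands with bottom-row=1; cleared 0 line(s) (total 0); column heights now [1 3 3 1 0], max=3
Drop 3: T rot1 at col 3 lands with bottom-row=1; cleared 0 line(s) (total 0); column heights now [1 3 3 4 3], max=4
Test piece J rot1 at col 0 (width 2): heights before test = [1 3 3 4 3]; fits = True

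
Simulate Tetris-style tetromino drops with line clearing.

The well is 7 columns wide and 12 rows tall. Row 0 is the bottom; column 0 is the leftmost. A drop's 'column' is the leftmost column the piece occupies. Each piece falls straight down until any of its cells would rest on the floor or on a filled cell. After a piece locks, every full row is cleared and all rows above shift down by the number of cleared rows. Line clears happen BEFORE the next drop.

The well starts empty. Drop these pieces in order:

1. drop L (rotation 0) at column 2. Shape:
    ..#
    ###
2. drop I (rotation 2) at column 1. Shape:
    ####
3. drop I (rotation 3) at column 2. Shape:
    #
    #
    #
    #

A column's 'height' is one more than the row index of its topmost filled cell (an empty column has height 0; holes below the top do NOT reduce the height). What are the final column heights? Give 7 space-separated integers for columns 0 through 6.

Drop 1: L rot0 at col 2 lands with bottom-row=0; cleared 0 line(s) (total 0); column heights now [0 0 1 1 2 0 0], max=2
Drop 2: I rot2 at col 1 lands with bottom-row=2; cleared 0 line(s) (total 0); column heights now [0 3 3 3 3 0 0], max=3
Drop 3: I rot3 at col 2 lands with bottom-row=3; cleared 0 line(s) (total 0); column heights now [0 3 7 3 3 0 0], max=7

Answer: 0 3 7 3 3 0 0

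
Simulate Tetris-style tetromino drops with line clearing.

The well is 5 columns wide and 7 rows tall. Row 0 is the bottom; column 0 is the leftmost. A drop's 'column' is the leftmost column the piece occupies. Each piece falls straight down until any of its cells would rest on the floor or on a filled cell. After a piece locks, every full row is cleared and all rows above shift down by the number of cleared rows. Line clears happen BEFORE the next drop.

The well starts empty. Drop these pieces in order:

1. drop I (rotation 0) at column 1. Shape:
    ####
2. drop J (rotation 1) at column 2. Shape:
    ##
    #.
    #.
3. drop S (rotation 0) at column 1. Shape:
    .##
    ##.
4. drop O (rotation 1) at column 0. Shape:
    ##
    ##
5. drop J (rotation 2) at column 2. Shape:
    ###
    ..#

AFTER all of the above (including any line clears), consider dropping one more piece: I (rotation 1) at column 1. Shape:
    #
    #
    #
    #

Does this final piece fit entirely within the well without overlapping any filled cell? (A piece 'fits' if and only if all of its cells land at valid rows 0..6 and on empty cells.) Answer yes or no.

Drop 1: I rot0 at col 1 lands with bottom-row=0; cleared 0 line(s) (total 0); column heights now [0 1 1 1 1], max=1
Drop 2: J rot1 at col 2 lands with bottom-row=1; cleared 0 line(s) (total 0); column heights now [0 1 4 4 1], max=4
Drop 3: S rot0 at col 1 lands with bottom-row=4; cleared 0 line(s) (total 0); column heights now [0 5 6 6 1], max=6
Drop 4: O rot1 at col 0 lands with bottom-row=5; cleared 0 line(s) (total 0); column heights now [7 7 6 6 1], max=7
Drop 5: J rot2 at col 2 lands with bottom-row=5; cleared 2 line(s) (total 2); column heights now [0 5 5 4 1], max=5
Test piece I rot1 at col 1 (width 1): heights before test = [0 5 5 4 1]; fits = False

Answer: no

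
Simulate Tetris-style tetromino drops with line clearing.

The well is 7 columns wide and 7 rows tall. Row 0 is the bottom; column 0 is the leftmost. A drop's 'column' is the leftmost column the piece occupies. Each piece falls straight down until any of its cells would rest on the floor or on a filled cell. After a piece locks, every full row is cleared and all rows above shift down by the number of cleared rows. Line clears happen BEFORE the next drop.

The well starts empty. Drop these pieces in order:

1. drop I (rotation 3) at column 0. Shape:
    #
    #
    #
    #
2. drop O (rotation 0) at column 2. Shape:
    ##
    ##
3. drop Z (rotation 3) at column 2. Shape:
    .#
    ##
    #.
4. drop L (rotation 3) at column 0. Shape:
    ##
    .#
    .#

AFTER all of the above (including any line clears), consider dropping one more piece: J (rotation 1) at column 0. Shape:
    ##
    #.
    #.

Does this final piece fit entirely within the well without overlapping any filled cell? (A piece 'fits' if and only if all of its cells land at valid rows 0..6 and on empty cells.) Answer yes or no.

Drop 1: I rot3 at col 0 lands with bottom-row=0; cleared 0 line(s) (total 0); column heights now [4 0 0 0 0 0 0], max=4
Drop 2: O rot0 at col 2 lands with bottom-row=0; cleared 0 line(s) (total 0); column heights now [4 0 2 2 0 0 0], max=4
Drop 3: Z rot3 at col 2 lands with bottom-row=2; cleared 0 line(s) (total 0); column heights now [4 0 4 5 0 0 0], max=5
Drop 4: L rot3 at col 0 lands with bottom-row=2; cleared 0 line(s) (total 0); column heights now [5 5 4 5 0 0 0], max=5
Test piece J rot1 at col 0 (width 2): heights before test = [5 5 4 5 0 0 0]; fits = False

Answer: no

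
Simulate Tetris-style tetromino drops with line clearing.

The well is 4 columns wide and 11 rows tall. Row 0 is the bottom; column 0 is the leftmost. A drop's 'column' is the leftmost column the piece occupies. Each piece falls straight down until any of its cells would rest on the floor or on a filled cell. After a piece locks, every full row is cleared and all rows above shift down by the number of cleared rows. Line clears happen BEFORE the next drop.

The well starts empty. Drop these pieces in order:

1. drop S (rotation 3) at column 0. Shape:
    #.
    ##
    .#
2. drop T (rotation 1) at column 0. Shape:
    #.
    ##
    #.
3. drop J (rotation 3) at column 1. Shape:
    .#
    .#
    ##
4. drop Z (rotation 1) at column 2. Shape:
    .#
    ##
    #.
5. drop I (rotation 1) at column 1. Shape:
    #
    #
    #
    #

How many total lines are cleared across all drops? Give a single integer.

Answer: 0

Derivation:
Drop 1: S rot3 at col 0 lands with bottom-row=0; cleared 0 line(s) (total 0); column heights now [3 2 0 0], max=3
Drop 2: T rot1 at col 0 lands with bottom-row=3; cleared 0 line(s) (total 0); column heights now [6 5 0 0], max=6
Drop 3: J rot3 at col 1 lands with bottom-row=5; cleared 0 line(s) (total 0); column heights now [6 6 8 0], max=8
Drop 4: Z rot1 at col 2 lands with bottom-row=8; cleared 0 line(s) (total 0); column heights now [6 6 10 11], max=11
Drop 5: I rot1 at col 1 lands with bottom-row=6; cleared 0 line(s) (total 0); column heights now [6 10 10 11], max=11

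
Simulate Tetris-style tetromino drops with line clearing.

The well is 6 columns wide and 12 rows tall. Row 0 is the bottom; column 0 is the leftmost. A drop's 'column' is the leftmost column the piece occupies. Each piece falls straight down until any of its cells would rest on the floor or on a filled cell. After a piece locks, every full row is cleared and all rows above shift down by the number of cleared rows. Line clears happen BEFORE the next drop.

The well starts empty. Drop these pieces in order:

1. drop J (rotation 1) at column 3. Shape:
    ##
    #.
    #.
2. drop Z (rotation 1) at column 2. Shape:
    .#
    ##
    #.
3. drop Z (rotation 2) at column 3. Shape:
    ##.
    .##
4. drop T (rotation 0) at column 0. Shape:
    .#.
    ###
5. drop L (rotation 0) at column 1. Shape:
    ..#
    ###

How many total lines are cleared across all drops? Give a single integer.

Drop 1: J rot1 at col 3 lands with bottom-row=0; cleared 0 line(s) (total 0); column heights now [0 0 0 3 3 0], max=3
Drop 2: Z rot1 at col 2 lands with bottom-row=2; cleared 0 line(s) (total 0); column heights now [0 0 4 5 3 0], max=5
Drop 3: Z rot2 at col 3 lands with bottom-row=4; cleared 0 line(s) (total 0); column heights now [0 0 4 6 6 5], max=6
Drop 4: T rot0 at col 0 lands with bottom-row=4; cleared 1 line(s) (total 1); column heights now [0 5 4 5 5 0], max=5
Drop 5: L rot0 at col 1 lands with bottom-row=5; cleared 0 line(s) (total 1); column heights now [0 6 6 7 5 0], max=7

Answer: 1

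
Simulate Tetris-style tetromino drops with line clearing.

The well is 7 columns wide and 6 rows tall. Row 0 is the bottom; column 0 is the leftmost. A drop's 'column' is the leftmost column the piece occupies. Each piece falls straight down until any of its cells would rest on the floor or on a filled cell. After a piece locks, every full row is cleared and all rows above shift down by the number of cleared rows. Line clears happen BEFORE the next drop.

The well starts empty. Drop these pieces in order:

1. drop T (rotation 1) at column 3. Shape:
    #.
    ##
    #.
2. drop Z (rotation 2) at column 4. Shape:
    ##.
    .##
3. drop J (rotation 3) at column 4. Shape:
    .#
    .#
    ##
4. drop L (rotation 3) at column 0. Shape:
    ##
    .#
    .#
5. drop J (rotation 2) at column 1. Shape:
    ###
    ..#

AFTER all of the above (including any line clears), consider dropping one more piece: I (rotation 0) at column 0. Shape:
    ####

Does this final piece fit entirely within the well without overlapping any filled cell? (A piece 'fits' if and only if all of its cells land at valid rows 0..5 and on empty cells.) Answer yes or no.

Drop 1: T rot1 at col 3 lands with bottom-row=0; cleared 0 line(s) (total 0); column heights now [0 0 0 3 2 0 0], max=3
Drop 2: Z rot2 at col 4 lands with bottom-row=1; cleared 0 line(s) (total 0); column heights now [0 0 0 3 3 3 2], max=3
Drop 3: J rot3 at col 4 lands with bottom-row=3; cleared 0 line(s) (total 0); column heights now [0 0 0 3 4 6 2], max=6
Drop 4: L rot3 at col 0 lands with bottom-row=0; cleared 0 line(s) (total 0); column heights now [3 3 0 3 4 6 2], max=6
Drop 5: J rot2 at col 1 lands with bottom-row=3; cleared 0 line(s) (total 0); column heights now [3 5 5 5 4 6 2], max=6
Test piece I rot0 at col 0 (width 4): heights before test = [3 5 5 5 4 6 2]; fits = True

Answer: yes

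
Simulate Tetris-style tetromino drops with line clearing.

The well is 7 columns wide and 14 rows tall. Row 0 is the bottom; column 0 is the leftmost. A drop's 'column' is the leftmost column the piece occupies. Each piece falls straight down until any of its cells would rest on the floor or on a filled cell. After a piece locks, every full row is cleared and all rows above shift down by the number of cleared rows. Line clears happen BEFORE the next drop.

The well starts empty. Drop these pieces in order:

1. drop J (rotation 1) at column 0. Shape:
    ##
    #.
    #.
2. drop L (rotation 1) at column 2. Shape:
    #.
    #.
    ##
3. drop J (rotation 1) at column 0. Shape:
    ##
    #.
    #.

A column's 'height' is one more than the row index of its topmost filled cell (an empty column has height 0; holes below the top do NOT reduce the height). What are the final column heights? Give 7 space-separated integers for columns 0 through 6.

Answer: 6 6 3 1 0 0 0

Derivation:
Drop 1: J rot1 at col 0 lands with bottom-row=0; cleared 0 line(s) (total 0); column heights now [3 3 0 0 0 0 0], max=3
Drop 2: L rot1 at col 2 lands with bottom-row=0; cleared 0 line(s) (total 0); column heights now [3 3 3 1 0 0 0], max=3
Drop 3: J rot1 at col 0 lands with bottom-row=3; cleared 0 line(s) (total 0); column heights now [6 6 3 1 0 0 0], max=6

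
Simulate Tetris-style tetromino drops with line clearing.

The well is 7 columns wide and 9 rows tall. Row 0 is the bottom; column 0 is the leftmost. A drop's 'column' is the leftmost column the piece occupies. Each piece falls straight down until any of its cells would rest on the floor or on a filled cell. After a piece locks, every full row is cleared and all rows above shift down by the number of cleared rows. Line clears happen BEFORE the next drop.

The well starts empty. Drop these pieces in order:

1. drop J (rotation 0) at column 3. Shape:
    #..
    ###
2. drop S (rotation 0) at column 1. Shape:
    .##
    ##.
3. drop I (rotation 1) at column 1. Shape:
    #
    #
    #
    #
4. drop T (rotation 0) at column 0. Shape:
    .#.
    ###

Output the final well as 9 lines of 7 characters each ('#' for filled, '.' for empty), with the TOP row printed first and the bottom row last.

Drop 1: J rot0 at col 3 lands with bottom-row=0; cleared 0 line(s) (total 0); column heights now [0 0 0 2 1 1 0], max=2
Drop 2: S rot0 at col 1 lands with bottom-row=1; cleared 0 line(s) (total 0); column heights now [0 2 3 3 1 1 0], max=3
Drop 3: I rot1 at col 1 lands with bottom-row=2; cleared 0 line(s) (total 0); column heights now [0 6 3 3 1 1 0], max=6
Drop 4: T rot0 at col 0 lands with bottom-row=6; cleared 0 line(s) (total 0); column heights now [7 8 7 3 1 1 0], max=8

Answer: .......
.#.....
###....
.#.....
.#.....
.#.....
.###...
.###...
...###.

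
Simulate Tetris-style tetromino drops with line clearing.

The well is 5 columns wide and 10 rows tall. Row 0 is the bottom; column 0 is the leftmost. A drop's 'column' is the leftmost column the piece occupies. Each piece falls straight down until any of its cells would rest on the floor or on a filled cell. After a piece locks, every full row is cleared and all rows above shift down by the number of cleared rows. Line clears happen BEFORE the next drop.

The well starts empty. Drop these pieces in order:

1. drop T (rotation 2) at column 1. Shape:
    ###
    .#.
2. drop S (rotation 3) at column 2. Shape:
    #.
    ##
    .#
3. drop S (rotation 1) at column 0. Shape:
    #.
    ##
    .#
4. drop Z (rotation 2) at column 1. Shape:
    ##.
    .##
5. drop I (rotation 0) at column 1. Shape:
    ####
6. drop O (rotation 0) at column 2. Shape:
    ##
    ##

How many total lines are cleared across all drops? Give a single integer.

Drop 1: T rot2 at col 1 lands with bottom-row=0; cleared 0 line(s) (total 0); column heights now [0 2 2 2 0], max=2
Drop 2: S rot3 at col 2 lands with bottom-row=2; cleared 0 line(s) (total 0); column heights now [0 2 5 4 0], max=5
Drop 3: S rot1 at col 0 lands with bottom-row=2; cleared 0 line(s) (total 0); column heights now [5 4 5 4 0], max=5
Drop 4: Z rot2 at col 1 lands with bottom-row=5; cleared 0 line(s) (total 0); column heights now [5 7 7 6 0], max=7
Drop 5: I rot0 at col 1 lands with bottom-row=7; cleared 0 line(s) (total 0); column heights now [5 8 8 8 8], max=8
Drop 6: O rot0 at col 2 lands with bottom-row=8; cleared 0 line(s) (total 0); column heights now [5 8 10 10 8], max=10

Answer: 0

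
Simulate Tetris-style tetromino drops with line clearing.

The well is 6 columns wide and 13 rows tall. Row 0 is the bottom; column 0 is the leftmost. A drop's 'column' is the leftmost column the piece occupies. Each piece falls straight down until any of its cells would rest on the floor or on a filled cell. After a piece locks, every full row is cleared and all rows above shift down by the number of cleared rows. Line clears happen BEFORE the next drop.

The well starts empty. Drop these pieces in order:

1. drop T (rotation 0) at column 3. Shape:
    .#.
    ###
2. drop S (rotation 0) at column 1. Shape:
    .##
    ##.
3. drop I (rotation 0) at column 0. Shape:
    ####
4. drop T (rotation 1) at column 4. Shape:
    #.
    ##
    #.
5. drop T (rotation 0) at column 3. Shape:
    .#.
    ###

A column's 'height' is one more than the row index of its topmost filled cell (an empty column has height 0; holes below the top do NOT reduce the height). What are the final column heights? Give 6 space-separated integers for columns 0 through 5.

Drop 1: T rot0 at col 3 lands with bottom-row=0; cleared 0 line(s) (total 0); column heights now [0 0 0 1 2 1], max=2
Drop 2: S rot0 at col 1 lands with bottom-row=0; cleared 0 line(s) (total 0); column heights now [0 1 2 2 2 1], max=2
Drop 3: I rot0 at col 0 lands with bottom-row=2; cleared 0 line(s) (total 0); column heights now [3 3 3 3 2 1], max=3
Drop 4: T rot1 at col 4 lands with bottom-row=2; cleared 0 line(s) (total 0); column heights now [3 3 3 3 5 4], max=5
Drop 5: T rot0 at col 3 lands with bottom-row=5; cleared 0 line(s) (total 0); column heights now [3 3 3 6 7 6], max=7

Answer: 3 3 3 6 7 6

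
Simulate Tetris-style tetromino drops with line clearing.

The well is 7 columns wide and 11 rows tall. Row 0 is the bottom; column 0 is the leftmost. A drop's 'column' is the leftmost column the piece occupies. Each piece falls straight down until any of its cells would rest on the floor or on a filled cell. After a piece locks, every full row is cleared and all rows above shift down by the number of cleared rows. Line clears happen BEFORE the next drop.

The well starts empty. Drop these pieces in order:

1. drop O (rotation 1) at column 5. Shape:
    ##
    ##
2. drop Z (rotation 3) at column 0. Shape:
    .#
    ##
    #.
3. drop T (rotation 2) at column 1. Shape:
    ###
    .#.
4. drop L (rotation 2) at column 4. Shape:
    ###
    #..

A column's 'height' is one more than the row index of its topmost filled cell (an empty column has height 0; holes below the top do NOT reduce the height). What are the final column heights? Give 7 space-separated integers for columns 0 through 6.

Answer: 2 4 4 4 3 3 3

Derivation:
Drop 1: O rot1 at col 5 lands with bottom-row=0; cleared 0 line(s) (total 0); column heights now [0 0 0 0 0 2 2], max=2
Drop 2: Z rot3 at col 0 lands with bottom-row=0; cleared 0 line(s) (total 0); column heights now [2 3 0 0 0 2 2], max=3
Drop 3: T rot2 at col 1 lands with bottom-row=2; cleared 0 line(s) (total 0); column heights now [2 4 4 4 0 2 2], max=4
Drop 4: L rot2 at col 4 lands with bottom-row=1; cleared 0 line(s) (total 0); column heights now [2 4 4 4 3 3 3], max=4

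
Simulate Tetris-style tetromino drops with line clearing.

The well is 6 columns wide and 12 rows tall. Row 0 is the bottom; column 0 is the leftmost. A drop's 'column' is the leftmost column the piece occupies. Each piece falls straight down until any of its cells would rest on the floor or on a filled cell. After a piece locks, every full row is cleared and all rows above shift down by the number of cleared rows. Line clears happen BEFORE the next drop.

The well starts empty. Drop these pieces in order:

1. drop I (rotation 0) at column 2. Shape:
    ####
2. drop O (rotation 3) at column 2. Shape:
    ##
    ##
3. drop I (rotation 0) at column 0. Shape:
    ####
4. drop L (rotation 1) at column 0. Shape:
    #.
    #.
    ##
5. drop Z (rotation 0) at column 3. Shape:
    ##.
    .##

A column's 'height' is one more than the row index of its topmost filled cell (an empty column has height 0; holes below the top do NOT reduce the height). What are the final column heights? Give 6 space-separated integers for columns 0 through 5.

Answer: 6 4 3 4 4 1

Derivation:
Drop 1: I rot0 at col 2 lands with bottom-row=0; cleared 0 line(s) (total 0); column heights now [0 0 1 1 1 1], max=1
Drop 2: O rot3 at col 2 lands with bottom-row=1; cleared 0 line(s) (total 0); column heights now [0 0 3 3 1 1], max=3
Drop 3: I rot0 at col 0 lands with bottom-row=3; cleared 0 line(s) (total 0); column heights now [4 4 4 4 1 1], max=4
Drop 4: L rot1 at col 0 lands with bottom-row=4; cleared 0 line(s) (total 0); column heights now [7 5 4 4 1 1], max=7
Drop 5: Z rot0 at col 3 lands with bottom-row=3; cleared 1 line(s) (total 1); column heights now [6 4 3 4 4 1], max=6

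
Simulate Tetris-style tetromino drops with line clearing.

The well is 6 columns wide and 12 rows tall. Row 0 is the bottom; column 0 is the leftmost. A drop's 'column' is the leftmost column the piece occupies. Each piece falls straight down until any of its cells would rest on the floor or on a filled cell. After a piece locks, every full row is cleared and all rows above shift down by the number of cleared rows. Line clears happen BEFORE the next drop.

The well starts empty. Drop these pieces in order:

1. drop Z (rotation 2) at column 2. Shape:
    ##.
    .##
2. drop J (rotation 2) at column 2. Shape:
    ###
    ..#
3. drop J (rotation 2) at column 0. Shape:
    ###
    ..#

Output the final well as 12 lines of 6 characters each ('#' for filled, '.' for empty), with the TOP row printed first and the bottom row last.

Drop 1: Z rot2 at col 2 lands with bottom-row=0; cleared 0 line(s) (total 0); column heights now [0 0 2 2 1 0], max=2
Drop 2: J rot2 at col 2 lands with bottom-row=1; cleared 0 line(s) (total 0); column heights now [0 0 3 3 3 0], max=3
Drop 3: J rot2 at col 0 lands with bottom-row=3; cleared 0 line(s) (total 0); column heights now [5 5 5 3 3 0], max=5

Answer: ......
......
......
......
......
......
......
###...
..#...
..###.
..###.
...##.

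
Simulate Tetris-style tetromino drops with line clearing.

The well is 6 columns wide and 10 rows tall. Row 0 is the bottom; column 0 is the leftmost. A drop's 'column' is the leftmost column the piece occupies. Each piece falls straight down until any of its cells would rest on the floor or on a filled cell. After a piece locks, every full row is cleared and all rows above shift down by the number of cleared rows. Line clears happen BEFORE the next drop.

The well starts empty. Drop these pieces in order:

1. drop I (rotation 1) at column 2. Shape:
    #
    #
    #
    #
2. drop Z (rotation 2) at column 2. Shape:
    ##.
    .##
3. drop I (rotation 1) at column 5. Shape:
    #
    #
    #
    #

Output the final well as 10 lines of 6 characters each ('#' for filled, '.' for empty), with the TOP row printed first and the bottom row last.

Answer: ......
......
......
......
......
..##..
..####
..#..#
..#..#
..#..#

Derivation:
Drop 1: I rot1 at col 2 lands with bottom-row=0; cleared 0 line(s) (total 0); column heights now [0 0 4 0 0 0], max=4
Drop 2: Z rot2 at col 2 lands with bottom-row=3; cleared 0 line(s) (total 0); column heights now [0 0 5 5 4 0], max=5
Drop 3: I rot1 at col 5 lands with bottom-row=0; cleared 0 line(s) (total 0); column heights now [0 0 5 5 4 4], max=5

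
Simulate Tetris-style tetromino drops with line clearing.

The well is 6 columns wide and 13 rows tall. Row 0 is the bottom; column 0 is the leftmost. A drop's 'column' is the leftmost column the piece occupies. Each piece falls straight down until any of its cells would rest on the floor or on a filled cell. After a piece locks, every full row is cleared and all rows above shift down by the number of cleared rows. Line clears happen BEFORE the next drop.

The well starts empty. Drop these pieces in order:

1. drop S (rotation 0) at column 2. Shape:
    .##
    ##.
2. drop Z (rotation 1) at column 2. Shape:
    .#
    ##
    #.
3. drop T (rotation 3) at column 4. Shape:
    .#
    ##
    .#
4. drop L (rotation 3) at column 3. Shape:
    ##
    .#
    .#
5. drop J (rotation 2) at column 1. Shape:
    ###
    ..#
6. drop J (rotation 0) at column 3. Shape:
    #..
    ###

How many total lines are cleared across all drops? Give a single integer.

Answer: 0

Derivation:
Drop 1: S rot0 at col 2 lands with bottom-row=0; cleared 0 line(s) (total 0); column heights now [0 0 1 2 2 0], max=2
Drop 2: Z rot1 at col 2 lands with bottom-row=1; cleared 0 line(s) (total 0); column heights now [0 0 3 4 2 0], max=4
Drop 3: T rot3 at col 4 lands with bottom-row=1; cleared 0 line(s) (total 0); column heights now [0 0 3 4 3 4], max=4
Drop 4: L rot3 at col 3 lands with bottom-row=3; cleared 0 line(s) (total 0); column heights now [0 0 3 6 6 4], max=6
Drop 5: J rot2 at col 1 lands with bottom-row=6; cleared 0 line(s) (total 0); column heights now [0 8 8 8 6 4], max=8
Drop 6: J rot0 at col 3 lands with bottom-row=8; cleared 0 line(s) (total 0); column heights now [0 8 8 10 9 9], max=10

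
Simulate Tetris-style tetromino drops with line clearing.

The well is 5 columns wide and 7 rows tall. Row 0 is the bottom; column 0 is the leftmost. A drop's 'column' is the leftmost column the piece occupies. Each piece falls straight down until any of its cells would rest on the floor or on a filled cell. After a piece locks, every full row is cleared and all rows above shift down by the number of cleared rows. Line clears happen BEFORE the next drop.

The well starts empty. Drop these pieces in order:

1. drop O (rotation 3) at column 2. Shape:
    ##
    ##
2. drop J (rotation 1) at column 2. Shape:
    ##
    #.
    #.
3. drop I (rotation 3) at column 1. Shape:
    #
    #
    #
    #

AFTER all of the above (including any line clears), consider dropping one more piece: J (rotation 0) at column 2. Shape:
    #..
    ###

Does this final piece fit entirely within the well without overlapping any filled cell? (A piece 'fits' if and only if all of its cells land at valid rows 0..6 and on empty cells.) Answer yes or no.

Drop 1: O rot3 at col 2 lands with bottom-row=0; cleared 0 line(s) (total 0); column heights now [0 0 2 2 0], max=2
Drop 2: J rot1 at col 2 lands with bottom-row=2; cleared 0 line(s) (total 0); column heights now [0 0 5 5 0], max=5
Drop 3: I rot3 at col 1 lands with bottom-row=0; cleared 0 line(s) (total 0); column heights now [0 4 5 5 0], max=5
Test piece J rot0 at col 2 (width 3): heights before test = [0 4 5 5 0]; fits = True

Answer: yes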